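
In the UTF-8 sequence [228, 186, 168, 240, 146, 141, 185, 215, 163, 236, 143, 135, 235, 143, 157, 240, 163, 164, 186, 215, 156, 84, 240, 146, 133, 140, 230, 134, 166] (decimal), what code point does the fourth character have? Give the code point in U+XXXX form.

U+C3C7

Offset 0: leading byte 0xE4 = 11100100 → 3-byte char #1 = E4 BA A8.
Offset 3: leading byte 0xF0 = 11110000 → 4-byte char #2 = F0 92 8D B9.
Offset 7: leading byte 0xD7 = 11010111 → 2-byte char #3 = D7 A3.
Offset 9: leading byte 0xEC = 11101100 → 3-byte char #4 = EC 8F 87.
Leading byte 0xEC = 11101100 matches 1110xxxx → 3-byte sequence.
Byte 1: 0xEC = 11101100, payload 1100 (4 bits).
Byte 2: 0x8F = 10001111 (10xxxxxx ✓), payload 001111.
Byte 3: 0x87 = 10000111 (10xxxxxx ✓), payload 000111.
Concatenate: 1100001111000111 = 0xC3C7 (16 bits → U+C3C7).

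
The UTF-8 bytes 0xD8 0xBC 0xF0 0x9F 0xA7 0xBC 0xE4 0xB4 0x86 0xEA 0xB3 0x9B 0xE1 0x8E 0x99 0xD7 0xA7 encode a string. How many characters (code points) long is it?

Byte at offset 0: 0xD8 = 11011000 → 2-byte char (#1). Advance 2.
Byte at offset 2: 0xF0 = 11110000 → 4-byte char (#2). Advance 4.
Byte at offset 6: 0xE4 = 11100100 → 3-byte char (#3). Advance 3.
Byte at offset 9: 0xEA = 11101010 → 3-byte char (#4). Advance 3.
Byte at offset 12: 0xE1 = 11100001 → 3-byte char (#5). Advance 3.
Byte at offset 15: 0xD7 = 11010111 → 2-byte char (#6). Advance 2.
Reached end at offset 17 after 6 code points.

6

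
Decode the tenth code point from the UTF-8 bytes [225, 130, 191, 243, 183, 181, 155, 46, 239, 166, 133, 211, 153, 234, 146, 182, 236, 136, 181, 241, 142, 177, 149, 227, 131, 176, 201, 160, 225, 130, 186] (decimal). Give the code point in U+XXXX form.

Offset 0: leading byte 0xE1 = 11100001 → 3-byte char #1 = E1 82 BF.
Offset 3: leading byte 0xF3 = 11110011 → 4-byte char #2 = F3 B7 B5 9B.
Offset 7: leading byte 0x2E = 00101110 → 1-byte char #3 = 2E.
Offset 8: leading byte 0xEF = 11101111 → 3-byte char #4 = EF A6 85.
Offset 11: leading byte 0xD3 = 11010011 → 2-byte char #5 = D3 99.
Offset 13: leading byte 0xEA = 11101010 → 3-byte char #6 = EA 92 B6.
Offset 16: leading byte 0xEC = 11101100 → 3-byte char #7 = EC 88 B5.
Offset 19: leading byte 0xF1 = 11110001 → 4-byte char #8 = F1 8E B1 95.
Offset 23: leading byte 0xE3 = 11100011 → 3-byte char #9 = E3 83 B0.
Offset 26: leading byte 0xC9 = 11001001 → 2-byte char #10 = C9 A0.
Leading byte 0xC9 = 11001001 matches 110xxxxx → 2-byte sequence.
Byte 1: 0xC9 = 11001001, payload 01001 (5 bits).
Byte 2: 0xA0 = 10100000 (10xxxxxx ✓), payload 100000.
Concatenate: 01001100000 = 0x260 (11 bits → U+0260).

U+0260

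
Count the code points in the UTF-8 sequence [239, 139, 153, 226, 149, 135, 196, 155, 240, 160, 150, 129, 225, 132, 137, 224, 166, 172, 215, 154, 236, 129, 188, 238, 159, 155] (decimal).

9

Byte at offset 0: 0xEF = 11101111 → 3-byte char (#1). Advance 3.
Byte at offset 3: 0xE2 = 11100010 → 3-byte char (#2). Advance 3.
Byte at offset 6: 0xC4 = 11000100 → 2-byte char (#3). Advance 2.
Byte at offset 8: 0xF0 = 11110000 → 4-byte char (#4). Advance 4.
Byte at offset 12: 0xE1 = 11100001 → 3-byte char (#5). Advance 3.
Byte at offset 15: 0xE0 = 11100000 → 3-byte char (#6). Advance 3.
Byte at offset 18: 0xD7 = 11010111 → 2-byte char (#7). Advance 2.
Byte at offset 20: 0xEC = 11101100 → 3-byte char (#8). Advance 3.
Byte at offset 23: 0xEE = 11101110 → 3-byte char (#9). Advance 3.
Reached end at offset 26 after 9 code points.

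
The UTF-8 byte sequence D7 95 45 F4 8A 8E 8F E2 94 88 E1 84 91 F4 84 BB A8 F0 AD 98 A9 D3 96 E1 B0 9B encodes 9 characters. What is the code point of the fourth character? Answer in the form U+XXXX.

U+2508

Offset 0: leading byte 0xD7 = 11010111 → 2-byte char #1 = D7 95.
Offset 2: leading byte 0x45 = 01000101 → 1-byte char #2 = 45.
Offset 3: leading byte 0xF4 = 11110100 → 4-byte char #3 = F4 8A 8E 8F.
Offset 7: leading byte 0xE2 = 11100010 → 3-byte char #4 = E2 94 88.
Leading byte 0xE2 = 11100010 matches 1110xxxx → 3-byte sequence.
Byte 1: 0xE2 = 11100010, payload 0010 (4 bits).
Byte 2: 0x94 = 10010100 (10xxxxxx ✓), payload 010100.
Byte 3: 0x88 = 10001000 (10xxxxxx ✓), payload 001000.
Concatenate: 0010010100001000 = 0x2508 (16 bits → U+2508).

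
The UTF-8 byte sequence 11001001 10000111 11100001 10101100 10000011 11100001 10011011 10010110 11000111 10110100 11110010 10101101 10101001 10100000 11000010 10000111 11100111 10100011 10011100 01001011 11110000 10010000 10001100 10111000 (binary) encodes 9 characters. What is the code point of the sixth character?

Offset 0: leading byte 0xC9 = 11001001 → 2-byte char #1 = C9 87.
Offset 2: leading byte 0xE1 = 11100001 → 3-byte char #2 = E1 AC 83.
Offset 5: leading byte 0xE1 = 11100001 → 3-byte char #3 = E1 9B 96.
Offset 8: leading byte 0xC7 = 11000111 → 2-byte char #4 = C7 B4.
Offset 10: leading byte 0xF2 = 11110010 → 4-byte char #5 = F2 AD A9 A0.
Offset 14: leading byte 0xC2 = 11000010 → 2-byte char #6 = C2 87.
Leading byte 0xC2 = 11000010 matches 110xxxxx → 2-byte sequence.
Byte 1: 0xC2 = 11000010, payload 00010 (5 bits).
Byte 2: 0x87 = 10000111 (10xxxxxx ✓), payload 000111.
Concatenate: 00010000111 = 0x87 (11 bits → U+0087).

U+0087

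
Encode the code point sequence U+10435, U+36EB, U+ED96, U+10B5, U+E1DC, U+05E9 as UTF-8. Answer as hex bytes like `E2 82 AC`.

F0 90 90 B5 E3 9B AB EE B6 96 E1 82 B5 EE 87 9C D7 A9

U+10435: 4-byte form → F0 90 90 B5.
U+36EB: 3-byte form → E3 9B AB.
U+ED96: 3-byte form → EE B6 96.
U+10B5: 3-byte form → E1 82 B5.
U+E1DC: 3-byte form → EE 87 9C.
U+05E9: 2-byte form → D7 A9.
Concatenated (18 bytes): F0 90 90 B5 E3 9B AB EE B6 96 E1 82 B5 EE 87 9C D7 A9.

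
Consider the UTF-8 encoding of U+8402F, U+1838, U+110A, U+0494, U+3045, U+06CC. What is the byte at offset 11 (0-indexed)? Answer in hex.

U+8402F → 4-byte form F2 84 80 AF at offsets 0–3.
U+1838 → 3-byte form E1 A0 B8 at offsets 4–6.
U+110A → 3-byte form E1 84 8A at offsets 7–9.
U+0494 → 2-byte form D2 94 at offsets 10–11.
Offset 11 falls in char 4's range; it's byte 2 of D2 94 = 0x94.

0x94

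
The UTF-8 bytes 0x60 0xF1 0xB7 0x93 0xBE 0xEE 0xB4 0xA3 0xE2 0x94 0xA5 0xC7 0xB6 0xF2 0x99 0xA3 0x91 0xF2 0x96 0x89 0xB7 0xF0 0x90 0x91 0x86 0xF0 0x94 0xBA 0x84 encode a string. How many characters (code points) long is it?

9

Byte at offset 0: 0x60 = 01100000 → 1-byte char (#1). Advance 1.
Byte at offset 1: 0xF1 = 11110001 → 4-byte char (#2). Advance 4.
Byte at offset 5: 0xEE = 11101110 → 3-byte char (#3). Advance 3.
Byte at offset 8: 0xE2 = 11100010 → 3-byte char (#4). Advance 3.
Byte at offset 11: 0xC7 = 11000111 → 2-byte char (#5). Advance 2.
Byte at offset 13: 0xF2 = 11110010 → 4-byte char (#6). Advance 4.
Byte at offset 17: 0xF2 = 11110010 → 4-byte char (#7). Advance 4.
Byte at offset 21: 0xF0 = 11110000 → 4-byte char (#8). Advance 4.
Byte at offset 25: 0xF0 = 11110000 → 4-byte char (#9). Advance 4.
Reached end at offset 29 after 9 code points.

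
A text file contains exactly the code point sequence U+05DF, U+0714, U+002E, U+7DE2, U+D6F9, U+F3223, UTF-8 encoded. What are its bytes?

U+05DF: 2-byte form → D7 9F.
U+0714: 2-byte form → DC 94.
U+002E: 1-byte form → 2E.
U+7DE2: 3-byte form → E7 B7 A2.
U+D6F9: 3-byte form → ED 9B B9.
U+F3223: 4-byte form → F3 B3 88 A3.
Concatenated (15 bytes): D7 9F DC 94 2E E7 B7 A2 ED 9B B9 F3 B3 88 A3.

D7 9F DC 94 2E E7 B7 A2 ED 9B B9 F3 B3 88 A3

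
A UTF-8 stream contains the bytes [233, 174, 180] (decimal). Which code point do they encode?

U+9BB4

Leading byte 0xE9 = 11101001 matches 1110xxxx → 3-byte sequence.
Byte 1: 0xE9 = 11101001, payload 1001 (4 bits).
Byte 2: 0xAE = 10101110 (10xxxxxx ✓), payload 101110.
Byte 3: 0xB4 = 10110100 (10xxxxxx ✓), payload 110100.
Concatenate: 1001101110110100 = 0x9BB4 (16 bits → U+9BB4).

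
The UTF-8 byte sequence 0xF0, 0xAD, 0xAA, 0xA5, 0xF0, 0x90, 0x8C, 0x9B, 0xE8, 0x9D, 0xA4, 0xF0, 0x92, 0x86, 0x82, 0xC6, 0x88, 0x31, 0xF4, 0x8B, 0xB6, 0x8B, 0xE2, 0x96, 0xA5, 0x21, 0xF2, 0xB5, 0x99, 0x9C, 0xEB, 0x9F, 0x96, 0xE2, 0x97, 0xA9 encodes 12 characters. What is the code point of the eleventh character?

U+B7D6

Offset 0: leading byte 0xF0 = 11110000 → 4-byte char #1 = F0 AD AA A5.
Offset 4: leading byte 0xF0 = 11110000 → 4-byte char #2 = F0 90 8C 9B.
Offset 8: leading byte 0xE8 = 11101000 → 3-byte char #3 = E8 9D A4.
Offset 11: leading byte 0xF0 = 11110000 → 4-byte char #4 = F0 92 86 82.
Offset 15: leading byte 0xC6 = 11000110 → 2-byte char #5 = C6 88.
Offset 17: leading byte 0x31 = 00110001 → 1-byte char #6 = 31.
Offset 18: leading byte 0xF4 = 11110100 → 4-byte char #7 = F4 8B B6 8B.
Offset 22: leading byte 0xE2 = 11100010 → 3-byte char #8 = E2 96 A5.
Offset 25: leading byte 0x21 = 00100001 → 1-byte char #9 = 21.
Offset 26: leading byte 0xF2 = 11110010 → 4-byte char #10 = F2 B5 99 9C.
Offset 30: leading byte 0xEB = 11101011 → 3-byte char #11 = EB 9F 96.
Leading byte 0xEB = 11101011 matches 1110xxxx → 3-byte sequence.
Byte 1: 0xEB = 11101011, payload 1011 (4 bits).
Byte 2: 0x9F = 10011111 (10xxxxxx ✓), payload 011111.
Byte 3: 0x96 = 10010110 (10xxxxxx ✓), payload 010110.
Concatenate: 1011011111010110 = 0xB7D6 (16 bits → U+B7D6).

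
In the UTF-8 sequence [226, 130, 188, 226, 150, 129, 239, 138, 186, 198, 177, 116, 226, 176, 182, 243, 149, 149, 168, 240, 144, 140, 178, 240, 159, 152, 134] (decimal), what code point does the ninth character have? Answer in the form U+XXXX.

Offset 0: leading byte 0xE2 = 11100010 → 3-byte char #1 = E2 82 BC.
Offset 3: leading byte 0xE2 = 11100010 → 3-byte char #2 = E2 96 81.
Offset 6: leading byte 0xEF = 11101111 → 3-byte char #3 = EF 8A BA.
Offset 9: leading byte 0xC6 = 11000110 → 2-byte char #4 = C6 B1.
Offset 11: leading byte 0x74 = 01110100 → 1-byte char #5 = 74.
Offset 12: leading byte 0xE2 = 11100010 → 3-byte char #6 = E2 B0 B6.
Offset 15: leading byte 0xF3 = 11110011 → 4-byte char #7 = F3 95 95 A8.
Offset 19: leading byte 0xF0 = 11110000 → 4-byte char #8 = F0 90 8C B2.
Offset 23: leading byte 0xF0 = 11110000 → 4-byte char #9 = F0 9F 98 86.
Leading byte 0xF0 = 11110000 matches 11110xxx → 4-byte sequence.
Byte 1: 0xF0 = 11110000, payload 000 (3 bits).
Byte 2: 0x9F = 10011111 (10xxxxxx ✓), payload 011111.
Byte 3: 0x98 = 10011000 (10xxxxxx ✓), payload 011000.
Byte 4: 0x86 = 10000110 (10xxxxxx ✓), payload 000110.
Concatenate: 000011111011000000110 = 0x1F606 (21 bits → U+1F606).

U+1F606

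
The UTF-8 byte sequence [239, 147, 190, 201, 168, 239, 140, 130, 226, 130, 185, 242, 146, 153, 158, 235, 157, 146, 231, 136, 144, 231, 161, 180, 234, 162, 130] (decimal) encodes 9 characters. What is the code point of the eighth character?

Offset 0: leading byte 0xEF = 11101111 → 3-byte char #1 = EF 93 BE.
Offset 3: leading byte 0xC9 = 11001001 → 2-byte char #2 = C9 A8.
Offset 5: leading byte 0xEF = 11101111 → 3-byte char #3 = EF 8C 82.
Offset 8: leading byte 0xE2 = 11100010 → 3-byte char #4 = E2 82 B9.
Offset 11: leading byte 0xF2 = 11110010 → 4-byte char #5 = F2 92 99 9E.
Offset 15: leading byte 0xEB = 11101011 → 3-byte char #6 = EB 9D 92.
Offset 18: leading byte 0xE7 = 11100111 → 3-byte char #7 = E7 88 90.
Offset 21: leading byte 0xE7 = 11100111 → 3-byte char #8 = E7 A1 B4.
Leading byte 0xE7 = 11100111 matches 1110xxxx → 3-byte sequence.
Byte 1: 0xE7 = 11100111, payload 0111 (4 bits).
Byte 2: 0xA1 = 10100001 (10xxxxxx ✓), payload 100001.
Byte 3: 0xB4 = 10110100 (10xxxxxx ✓), payload 110100.
Concatenate: 0111100001110100 = 0x7874 (16 bits → U+7874).

U+7874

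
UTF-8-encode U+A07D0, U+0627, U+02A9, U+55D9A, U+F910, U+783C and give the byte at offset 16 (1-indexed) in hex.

0xE7

1-indexed offset 16 is 0-indexed offset 15.
U+A07D0 → 4-byte form F2 A0 9F 90 at offsets 0–3.
U+0627 → 2-byte form D8 A7 at offsets 4–5.
U+02A9 → 2-byte form CA A9 at offsets 6–7.
U+55D9A → 4-byte form F1 95 B6 9A at offsets 8–11.
U+F910 → 3-byte form EF A4 90 at offsets 12–14.
U+783C → 3-byte form E7 A0 BC at offsets 15–17.
Offset 15 falls in char 6's range; it's byte 1 of E7 A0 BC = 0xE7.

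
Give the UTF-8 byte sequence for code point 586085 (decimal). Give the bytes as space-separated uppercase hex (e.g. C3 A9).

U+8F165 = 0x8F165 = 586085 decimal. In range U+10000–U+10FFFF → 4-byte form: 11110xxx 10xxxxxx 10xxxxxx 10xxxxxx.
Binary (21 bits): 010001111000101100101.
Split 3+6+6+6: 010 | 001111 | 000101 | 100101.
Byte 1: 11110010 = 0xF2.
Byte 2: 10001111 = 0x8F.
Byte 3: 10000101 = 0x85.
Byte 4: 10100101 = 0xA5.

F2 8F 85 A5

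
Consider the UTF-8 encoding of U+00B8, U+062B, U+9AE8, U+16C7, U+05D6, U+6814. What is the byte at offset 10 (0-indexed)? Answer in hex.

0xD7

U+00B8 → 2-byte form C2 B8 at offsets 0–1.
U+062B → 2-byte form D8 AB at offsets 2–3.
U+9AE8 → 3-byte form E9 AB A8 at offsets 4–6.
U+16C7 → 3-byte form E1 9B 87 at offsets 7–9.
U+05D6 → 2-byte form D7 96 at offsets 10–11.
Offset 10 falls in char 5's range; it's byte 1 of D7 96 = 0xD7.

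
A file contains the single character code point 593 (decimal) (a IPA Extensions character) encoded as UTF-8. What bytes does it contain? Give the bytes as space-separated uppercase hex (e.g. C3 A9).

U+0251 = 0x251 = 593 decimal. In range U+0080–U+07FF → 2-byte form: 110xxxxx 10xxxxxx.
Binary (11 bits): 01001010001.
Split 5+6: 01001 | 010001.
Byte 1: 11001001 = 0xC9.
Byte 2: 10010001 = 0x91.

C9 91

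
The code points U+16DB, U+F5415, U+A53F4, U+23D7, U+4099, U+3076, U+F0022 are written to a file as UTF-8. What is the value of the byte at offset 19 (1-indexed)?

1-indexed offset 19 is 0-indexed offset 18.
U+16DB → 3-byte form E1 9B 9B at offsets 0–2.
U+F5415 → 4-byte form F3 B5 90 95 at offsets 3–6.
U+A53F4 → 4-byte form F2 A5 8F B4 at offsets 7–10.
U+23D7 → 3-byte form E2 8F 97 at offsets 11–13.
U+4099 → 3-byte form E4 82 99 at offsets 14–16.
U+3076 → 3-byte form E3 81 B6 at offsets 17–19.
Offset 18 falls in char 6's range; it's byte 2 of E3 81 B6 = 0x81.

0x81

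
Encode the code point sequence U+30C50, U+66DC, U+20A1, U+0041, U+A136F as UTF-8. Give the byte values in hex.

F0 B0 B1 90 E6 9B 9C E2 82 A1 41 F2 A1 8D AF

U+30C50: 4-byte form → F0 B0 B1 90.
U+66DC: 3-byte form → E6 9B 9C.
U+20A1: 3-byte form → E2 82 A1.
U+0041: 1-byte form → 41.
U+A136F: 4-byte form → F2 A1 8D AF.
Concatenated (15 bytes): F0 B0 B1 90 E6 9B 9C E2 82 A1 41 F2 A1 8D AF.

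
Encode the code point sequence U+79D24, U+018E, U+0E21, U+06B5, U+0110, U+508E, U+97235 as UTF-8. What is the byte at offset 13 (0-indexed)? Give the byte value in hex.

0xE5

U+79D24 → 4-byte form F1 B9 B4 A4 at offsets 0–3.
U+018E → 2-byte form C6 8E at offsets 4–5.
U+0E21 → 3-byte form E0 B8 A1 at offsets 6–8.
U+06B5 → 2-byte form DA B5 at offsets 9–10.
U+0110 → 2-byte form C4 90 at offsets 11–12.
U+508E → 3-byte form E5 82 8E at offsets 13–15.
Offset 13 falls in char 6's range; it's byte 1 of E5 82 8E = 0xE5.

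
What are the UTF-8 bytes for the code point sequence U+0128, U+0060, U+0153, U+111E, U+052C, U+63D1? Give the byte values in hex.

U+0128: 2-byte form → C4 A8.
U+0060: 1-byte form → 60.
U+0153: 2-byte form → C5 93.
U+111E: 3-byte form → E1 84 9E.
U+052C: 2-byte form → D4 AC.
U+63D1: 3-byte form → E6 8F 91.
Concatenated (13 bytes): C4 A8 60 C5 93 E1 84 9E D4 AC E6 8F 91.

C4 A8 60 C5 93 E1 84 9E D4 AC E6 8F 91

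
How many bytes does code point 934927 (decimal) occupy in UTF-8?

U+E440F = 0xE440F. UTF-8 uses 1 byte below 0x80, 2 below 0x800, 3 below 0x10000, 4 up to 0x10FFFF. 0xE440F is in U+10000–U+10FFFF → 4 bytes.

4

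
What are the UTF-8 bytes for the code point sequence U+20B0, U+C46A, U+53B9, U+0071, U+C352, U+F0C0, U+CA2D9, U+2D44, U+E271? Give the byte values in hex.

U+20B0: 3-byte form → E2 82 B0.
U+C46A: 3-byte form → EC 91 AA.
U+53B9: 3-byte form → E5 8E B9.
U+0071: 1-byte form → 71.
U+C352: 3-byte form → EC 8D 92.
U+F0C0: 3-byte form → EF 83 80.
U+CA2D9: 4-byte form → F3 8A 8B 99.
U+2D44: 3-byte form → E2 B5 84.
U+E271: 3-byte form → EE 89 B1.
Concatenated (26 bytes): E2 82 B0 EC 91 AA E5 8E B9 71 EC 8D 92 EF 83 80 F3 8A 8B 99 E2 B5 84 EE 89 B1.

E2 82 B0 EC 91 AA E5 8E B9 71 EC 8D 92 EF 83 80 F3 8A 8B 99 E2 B5 84 EE 89 B1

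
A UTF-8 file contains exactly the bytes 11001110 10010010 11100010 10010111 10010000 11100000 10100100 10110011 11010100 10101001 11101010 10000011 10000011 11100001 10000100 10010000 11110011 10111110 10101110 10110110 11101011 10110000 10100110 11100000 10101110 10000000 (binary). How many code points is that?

Byte at offset 0: 0xCE = 11001110 → 2-byte char (#1). Advance 2.
Byte at offset 2: 0xE2 = 11100010 → 3-byte char (#2). Advance 3.
Byte at offset 5: 0xE0 = 11100000 → 3-byte char (#3). Advance 3.
Byte at offset 8: 0xD4 = 11010100 → 2-byte char (#4). Advance 2.
Byte at offset 10: 0xEA = 11101010 → 3-byte char (#5). Advance 3.
Byte at offset 13: 0xE1 = 11100001 → 3-byte char (#6). Advance 3.
Byte at offset 16: 0xF3 = 11110011 → 4-byte char (#7). Advance 4.
Byte at offset 20: 0xEB = 11101011 → 3-byte char (#8). Advance 3.
Byte at offset 23: 0xE0 = 11100000 → 3-byte char (#9). Advance 3.
Reached end at offset 26 after 9 code points.

9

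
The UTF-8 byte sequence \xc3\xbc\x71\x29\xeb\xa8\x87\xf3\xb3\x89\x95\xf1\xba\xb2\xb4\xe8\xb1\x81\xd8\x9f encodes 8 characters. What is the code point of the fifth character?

U+F3255

Offset 0: leading byte 0xC3 = 11000011 → 2-byte char #1 = C3 BC.
Offset 2: leading byte 0x71 = 01110001 → 1-byte char #2 = 71.
Offset 3: leading byte 0x29 = 00101001 → 1-byte char #3 = 29.
Offset 4: leading byte 0xEB = 11101011 → 3-byte char #4 = EB A8 87.
Offset 7: leading byte 0xF3 = 11110011 → 4-byte char #5 = F3 B3 89 95.
Leading byte 0xF3 = 11110011 matches 11110xxx → 4-byte sequence.
Byte 1: 0xF3 = 11110011, payload 011 (3 bits).
Byte 2: 0xB3 = 10110011 (10xxxxxx ✓), payload 110011.
Byte 3: 0x89 = 10001001 (10xxxxxx ✓), payload 001001.
Byte 4: 0x95 = 10010101 (10xxxxxx ✓), payload 010101.
Concatenate: 011110011001001010101 = 0xF3255 (21 bits → U+F3255).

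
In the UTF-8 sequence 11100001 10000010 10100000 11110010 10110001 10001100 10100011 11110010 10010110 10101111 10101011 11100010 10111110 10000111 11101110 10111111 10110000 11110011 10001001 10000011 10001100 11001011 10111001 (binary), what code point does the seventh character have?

U+02F9

Offset 0: leading byte 0xE1 = 11100001 → 3-byte char #1 = E1 82 A0.
Offset 3: leading byte 0xF2 = 11110010 → 4-byte char #2 = F2 B1 8C A3.
Offset 7: leading byte 0xF2 = 11110010 → 4-byte char #3 = F2 96 AF AB.
Offset 11: leading byte 0xE2 = 11100010 → 3-byte char #4 = E2 BE 87.
Offset 14: leading byte 0xEE = 11101110 → 3-byte char #5 = EE BF B0.
Offset 17: leading byte 0xF3 = 11110011 → 4-byte char #6 = F3 89 83 8C.
Offset 21: leading byte 0xCB = 11001011 → 2-byte char #7 = CB B9.
Leading byte 0xCB = 11001011 matches 110xxxxx → 2-byte sequence.
Byte 1: 0xCB = 11001011, payload 01011 (5 bits).
Byte 2: 0xB9 = 10111001 (10xxxxxx ✓), payload 111001.
Concatenate: 01011111001 = 0x2F9 (11 bits → U+02F9).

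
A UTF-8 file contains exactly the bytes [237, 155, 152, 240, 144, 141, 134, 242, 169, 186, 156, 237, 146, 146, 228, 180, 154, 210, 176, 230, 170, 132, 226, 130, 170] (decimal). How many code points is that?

8

Byte at offset 0: 0xED = 11101101 → 3-byte char (#1). Advance 3.
Byte at offset 3: 0xF0 = 11110000 → 4-byte char (#2). Advance 4.
Byte at offset 7: 0xF2 = 11110010 → 4-byte char (#3). Advance 4.
Byte at offset 11: 0xED = 11101101 → 3-byte char (#4). Advance 3.
Byte at offset 14: 0xE4 = 11100100 → 3-byte char (#5). Advance 3.
Byte at offset 17: 0xD2 = 11010010 → 2-byte char (#6). Advance 2.
Byte at offset 19: 0xE6 = 11100110 → 3-byte char (#7). Advance 3.
Byte at offset 22: 0xE2 = 11100010 → 3-byte char (#8). Advance 3.
Reached end at offset 25 after 8 code points.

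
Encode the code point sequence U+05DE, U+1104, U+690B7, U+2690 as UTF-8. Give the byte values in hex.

U+05DE: 2-byte form → D7 9E.
U+1104: 3-byte form → E1 84 84.
U+690B7: 4-byte form → F1 A9 82 B7.
U+2690: 3-byte form → E2 9A 90.
Concatenated (12 bytes): D7 9E E1 84 84 F1 A9 82 B7 E2 9A 90.

D7 9E E1 84 84 F1 A9 82 B7 E2 9A 90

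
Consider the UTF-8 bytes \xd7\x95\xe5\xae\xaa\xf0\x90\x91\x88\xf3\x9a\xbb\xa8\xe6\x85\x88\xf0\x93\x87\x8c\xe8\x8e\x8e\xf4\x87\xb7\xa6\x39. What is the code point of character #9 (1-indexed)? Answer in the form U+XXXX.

U+0039

Offset 0: leading byte 0xD7 = 11010111 → 2-byte char #1 = D7 95.
Offset 2: leading byte 0xE5 = 11100101 → 3-byte char #2 = E5 AE AA.
Offset 5: leading byte 0xF0 = 11110000 → 4-byte char #3 = F0 90 91 88.
Offset 9: leading byte 0xF3 = 11110011 → 4-byte char #4 = F3 9A BB A8.
Offset 13: leading byte 0xE6 = 11100110 → 3-byte char #5 = E6 85 88.
Offset 16: leading byte 0xF0 = 11110000 → 4-byte char #6 = F0 93 87 8C.
Offset 20: leading byte 0xE8 = 11101000 → 3-byte char #7 = E8 8E 8E.
Offset 23: leading byte 0xF4 = 11110100 → 4-byte char #8 = F4 87 B7 A6.
Offset 27: leading byte 0x39 = 00111001 → 1-byte char #9 = 39.
Leading byte 0x39 = 00111001 matches 0xxxxxxx → 1-byte sequence.
Byte 1: 0x39 = 00111001, payload 0111001 (7 bits).
Concatenate: 0111001 = 0x39 (7 bits → U+0039).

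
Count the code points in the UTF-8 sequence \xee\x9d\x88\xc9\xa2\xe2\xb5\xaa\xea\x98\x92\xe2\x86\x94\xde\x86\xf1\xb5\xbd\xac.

Byte at offset 0: 0xEE = 11101110 → 3-byte char (#1). Advance 3.
Byte at offset 3: 0xC9 = 11001001 → 2-byte char (#2). Advance 2.
Byte at offset 5: 0xE2 = 11100010 → 3-byte char (#3). Advance 3.
Byte at offset 8: 0xEA = 11101010 → 3-byte char (#4). Advance 3.
Byte at offset 11: 0xE2 = 11100010 → 3-byte char (#5). Advance 3.
Byte at offset 14: 0xDE = 11011110 → 2-byte char (#6). Advance 2.
Byte at offset 16: 0xF1 = 11110001 → 4-byte char (#7). Advance 4.
Reached end at offset 20 after 7 code points.

7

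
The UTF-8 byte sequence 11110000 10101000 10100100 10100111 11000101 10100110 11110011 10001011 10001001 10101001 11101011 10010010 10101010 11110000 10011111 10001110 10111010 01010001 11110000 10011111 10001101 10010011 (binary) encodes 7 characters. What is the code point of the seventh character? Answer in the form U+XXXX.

U+1F353

Offset 0: leading byte 0xF0 = 11110000 → 4-byte char #1 = F0 A8 A4 A7.
Offset 4: leading byte 0xC5 = 11000101 → 2-byte char #2 = C5 A6.
Offset 6: leading byte 0xF3 = 11110011 → 4-byte char #3 = F3 8B 89 A9.
Offset 10: leading byte 0xEB = 11101011 → 3-byte char #4 = EB 92 AA.
Offset 13: leading byte 0xF0 = 11110000 → 4-byte char #5 = F0 9F 8E BA.
Offset 17: leading byte 0x51 = 01010001 → 1-byte char #6 = 51.
Offset 18: leading byte 0xF0 = 11110000 → 4-byte char #7 = F0 9F 8D 93.
Leading byte 0xF0 = 11110000 matches 11110xxx → 4-byte sequence.
Byte 1: 0xF0 = 11110000, payload 000 (3 bits).
Byte 2: 0x9F = 10011111 (10xxxxxx ✓), payload 011111.
Byte 3: 0x8D = 10001101 (10xxxxxx ✓), payload 001101.
Byte 4: 0x93 = 10010011 (10xxxxxx ✓), payload 010011.
Concatenate: 000011111001101010011 = 0x1F353 (21 bits → U+1F353).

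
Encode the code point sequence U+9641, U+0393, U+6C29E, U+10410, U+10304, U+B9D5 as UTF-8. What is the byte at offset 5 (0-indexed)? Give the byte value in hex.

U+9641 → 3-byte form E9 99 81 at offsets 0–2.
U+0393 → 2-byte form CE 93 at offsets 3–4.
U+6C29E → 4-byte form F1 AC 8A 9E at offsets 5–8.
Offset 5 falls in char 3's range; it's byte 1 of F1 AC 8A 9E = 0xF1.

0xF1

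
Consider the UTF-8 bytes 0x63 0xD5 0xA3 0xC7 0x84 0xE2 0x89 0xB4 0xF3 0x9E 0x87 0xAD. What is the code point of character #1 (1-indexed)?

U+0063

Offset 0: leading byte 0x63 = 01100011 → 1-byte char #1 = 63.
Leading byte 0x63 = 01100011 matches 0xxxxxxx → 1-byte sequence.
Byte 1: 0x63 = 01100011, payload 1100011 (7 bits).
Concatenate: 1100011 = 0x63 (7 bits → U+0063).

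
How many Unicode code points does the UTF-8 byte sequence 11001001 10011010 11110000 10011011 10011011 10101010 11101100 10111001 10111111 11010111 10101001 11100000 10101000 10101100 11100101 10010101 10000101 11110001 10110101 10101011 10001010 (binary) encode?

Byte at offset 0: 0xC9 = 11001001 → 2-byte char (#1). Advance 2.
Byte at offset 2: 0xF0 = 11110000 → 4-byte char (#2). Advance 4.
Byte at offset 6: 0xEC = 11101100 → 3-byte char (#3). Advance 3.
Byte at offset 9: 0xD7 = 11010111 → 2-byte char (#4). Advance 2.
Byte at offset 11: 0xE0 = 11100000 → 3-byte char (#5). Advance 3.
Byte at offset 14: 0xE5 = 11100101 → 3-byte char (#6). Advance 3.
Byte at offset 17: 0xF1 = 11110001 → 4-byte char (#7). Advance 4.
Reached end at offset 21 after 7 code points.

7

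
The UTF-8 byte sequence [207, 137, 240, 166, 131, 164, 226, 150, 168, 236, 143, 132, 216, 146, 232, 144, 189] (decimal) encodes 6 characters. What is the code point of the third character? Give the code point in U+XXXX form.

U+25A8

Offset 0: leading byte 0xCF = 11001111 → 2-byte char #1 = CF 89.
Offset 2: leading byte 0xF0 = 11110000 → 4-byte char #2 = F0 A6 83 A4.
Offset 6: leading byte 0xE2 = 11100010 → 3-byte char #3 = E2 96 A8.
Leading byte 0xE2 = 11100010 matches 1110xxxx → 3-byte sequence.
Byte 1: 0xE2 = 11100010, payload 0010 (4 bits).
Byte 2: 0x96 = 10010110 (10xxxxxx ✓), payload 010110.
Byte 3: 0xA8 = 10101000 (10xxxxxx ✓), payload 101000.
Concatenate: 0010010110101000 = 0x25A8 (16 bits → U+25A8).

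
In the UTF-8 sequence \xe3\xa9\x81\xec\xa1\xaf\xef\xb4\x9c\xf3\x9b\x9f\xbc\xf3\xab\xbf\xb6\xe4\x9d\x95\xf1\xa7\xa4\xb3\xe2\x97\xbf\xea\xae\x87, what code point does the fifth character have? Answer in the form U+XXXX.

U+EBFF6

Offset 0: leading byte 0xE3 = 11100011 → 3-byte char #1 = E3 A9 81.
Offset 3: leading byte 0xEC = 11101100 → 3-byte char #2 = EC A1 AF.
Offset 6: leading byte 0xEF = 11101111 → 3-byte char #3 = EF B4 9C.
Offset 9: leading byte 0xF3 = 11110011 → 4-byte char #4 = F3 9B 9F BC.
Offset 13: leading byte 0xF3 = 11110011 → 4-byte char #5 = F3 AB BF B6.
Leading byte 0xF3 = 11110011 matches 11110xxx → 4-byte sequence.
Byte 1: 0xF3 = 11110011, payload 011 (3 bits).
Byte 2: 0xAB = 10101011 (10xxxxxx ✓), payload 101011.
Byte 3: 0xBF = 10111111 (10xxxxxx ✓), payload 111111.
Byte 4: 0xB6 = 10110110 (10xxxxxx ✓), payload 110110.
Concatenate: 011101011111111110110 = 0xEBFF6 (21 bits → U+EBFF6).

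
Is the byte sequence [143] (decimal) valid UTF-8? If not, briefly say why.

Byte 0x8F = 10001111 has the form 10xxxxxx — a continuation byte — but there is no preceding leading byte.

invalid (continuation byte with no leading byte)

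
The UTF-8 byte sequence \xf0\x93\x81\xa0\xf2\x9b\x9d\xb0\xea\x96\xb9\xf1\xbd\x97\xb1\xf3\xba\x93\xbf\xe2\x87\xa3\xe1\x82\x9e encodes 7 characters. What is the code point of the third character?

Offset 0: leading byte 0xF0 = 11110000 → 4-byte char #1 = F0 93 81 A0.
Offset 4: leading byte 0xF2 = 11110010 → 4-byte char #2 = F2 9B 9D B0.
Offset 8: leading byte 0xEA = 11101010 → 3-byte char #3 = EA 96 B9.
Leading byte 0xEA = 11101010 matches 1110xxxx → 3-byte sequence.
Byte 1: 0xEA = 11101010, payload 1010 (4 bits).
Byte 2: 0x96 = 10010110 (10xxxxxx ✓), payload 010110.
Byte 3: 0xB9 = 10111001 (10xxxxxx ✓), payload 111001.
Concatenate: 1010010110111001 = 0xA5B9 (16 bits → U+A5B9).

U+A5B9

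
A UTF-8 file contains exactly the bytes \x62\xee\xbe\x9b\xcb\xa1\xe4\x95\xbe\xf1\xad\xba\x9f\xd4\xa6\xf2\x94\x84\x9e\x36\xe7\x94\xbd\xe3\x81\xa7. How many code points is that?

10

Byte at offset 0: 0x62 = 01100010 → 1-byte char (#1). Advance 1.
Byte at offset 1: 0xEE = 11101110 → 3-byte char (#2). Advance 3.
Byte at offset 4: 0xCB = 11001011 → 2-byte char (#3). Advance 2.
Byte at offset 6: 0xE4 = 11100100 → 3-byte char (#4). Advance 3.
Byte at offset 9: 0xF1 = 11110001 → 4-byte char (#5). Advance 4.
Byte at offset 13: 0xD4 = 11010100 → 2-byte char (#6). Advance 2.
Byte at offset 15: 0xF2 = 11110010 → 4-byte char (#7). Advance 4.
Byte at offset 19: 0x36 = 00110110 → 1-byte char (#8). Advance 1.
Byte at offset 20: 0xE7 = 11100111 → 3-byte char (#9). Advance 3.
Byte at offset 23: 0xE3 = 11100011 → 3-byte char (#10). Advance 3.
Reached end at offset 26 after 10 code points.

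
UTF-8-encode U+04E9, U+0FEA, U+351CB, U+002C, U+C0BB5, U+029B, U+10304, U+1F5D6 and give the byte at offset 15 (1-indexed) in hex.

0xCA

1-indexed offset 15 is 0-indexed offset 14.
U+04E9 → 2-byte form D3 A9 at offsets 0–1.
U+0FEA → 3-byte form E0 BF AA at offsets 2–4.
U+351CB → 4-byte form F0 B5 87 8B at offsets 5–8.
U+002C → 1-byte form 2C at offsets 9–9.
U+C0BB5 → 4-byte form F3 80 AE B5 at offsets 10–13.
U+029B → 2-byte form CA 9B at offsets 14–15.
Offset 14 falls in char 6's range; it's byte 1 of CA 9B = 0xCA.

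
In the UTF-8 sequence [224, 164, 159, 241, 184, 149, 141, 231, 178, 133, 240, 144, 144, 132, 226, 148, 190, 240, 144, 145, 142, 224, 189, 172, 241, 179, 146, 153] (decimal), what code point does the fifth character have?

U+253E

Offset 0: leading byte 0xE0 = 11100000 → 3-byte char #1 = E0 A4 9F.
Offset 3: leading byte 0xF1 = 11110001 → 4-byte char #2 = F1 B8 95 8D.
Offset 7: leading byte 0xE7 = 11100111 → 3-byte char #3 = E7 B2 85.
Offset 10: leading byte 0xF0 = 11110000 → 4-byte char #4 = F0 90 90 84.
Offset 14: leading byte 0xE2 = 11100010 → 3-byte char #5 = E2 94 BE.
Leading byte 0xE2 = 11100010 matches 1110xxxx → 3-byte sequence.
Byte 1: 0xE2 = 11100010, payload 0010 (4 bits).
Byte 2: 0x94 = 10010100 (10xxxxxx ✓), payload 010100.
Byte 3: 0xBE = 10111110 (10xxxxxx ✓), payload 111110.
Concatenate: 0010010100111110 = 0x253E (16 bits → U+253E).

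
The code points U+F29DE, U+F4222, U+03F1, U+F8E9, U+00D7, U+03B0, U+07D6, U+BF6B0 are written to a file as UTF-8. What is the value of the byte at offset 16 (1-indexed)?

1-indexed offset 16 is 0-indexed offset 15.
U+F29DE → 4-byte form F3 B2 A7 9E at offsets 0–3.
U+F4222 → 4-byte form F3 B4 88 A2 at offsets 4–7.
U+03F1 → 2-byte form CF B1 at offsets 8–9.
U+F8E9 → 3-byte form EF A3 A9 at offsets 10–12.
U+00D7 → 2-byte form C3 97 at offsets 13–14.
U+03B0 → 2-byte form CE B0 at offsets 15–16.
Offset 15 falls in char 6's range; it's byte 1 of CE B0 = 0xCE.

0xCE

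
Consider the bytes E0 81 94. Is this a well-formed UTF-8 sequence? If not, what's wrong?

Leading byte 0xE0 = 11100000 → 3-byte form.
Continuation bytes all match 10xxxxxx. Payload decodes to 0x54.
But 0x54 < 0x800, the minimum for a 3-byte sequence — this is an overlong encoding.

invalid (overlong encoding)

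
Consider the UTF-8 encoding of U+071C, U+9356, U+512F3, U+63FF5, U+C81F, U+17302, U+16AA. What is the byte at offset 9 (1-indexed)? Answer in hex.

1-indexed offset 9 is 0-indexed offset 8.
U+071C → 2-byte form DC 9C at offsets 0–1.
U+9356 → 3-byte form E9 8D 96 at offsets 2–4.
U+512F3 → 4-byte form F1 91 8B B3 at offsets 5–8.
Offset 8 falls in char 3's range; it's byte 4 of F1 91 8B B3 = 0xB3.

0xB3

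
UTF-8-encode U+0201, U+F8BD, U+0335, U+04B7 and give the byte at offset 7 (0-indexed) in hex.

U+0201 → 2-byte form C8 81 at offsets 0–1.
U+F8BD → 3-byte form EF A2 BD at offsets 2–4.
U+0335 → 2-byte form CC B5 at offsets 5–6.
U+04B7 → 2-byte form D2 B7 at offsets 7–8.
Offset 7 falls in char 4's range; it's byte 1 of D2 B7 = 0xD2.

0xD2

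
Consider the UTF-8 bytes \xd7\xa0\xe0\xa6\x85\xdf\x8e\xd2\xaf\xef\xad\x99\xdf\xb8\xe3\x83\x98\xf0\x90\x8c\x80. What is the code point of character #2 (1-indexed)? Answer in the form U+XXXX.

Offset 0: leading byte 0xD7 = 11010111 → 2-byte char #1 = D7 A0.
Offset 2: leading byte 0xE0 = 11100000 → 3-byte char #2 = E0 A6 85.
Leading byte 0xE0 = 11100000 matches 1110xxxx → 3-byte sequence.
Byte 1: 0xE0 = 11100000, payload 0000 (4 bits).
Byte 2: 0xA6 = 10100110 (10xxxxxx ✓), payload 100110.
Byte 3: 0x85 = 10000101 (10xxxxxx ✓), payload 000101.
Concatenate: 0000100110000101 = 0x985 (16 bits → U+0985).

U+0985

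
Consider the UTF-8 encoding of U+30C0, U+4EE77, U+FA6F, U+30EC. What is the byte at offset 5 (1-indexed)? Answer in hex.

0x8E

1-indexed offset 5 is 0-indexed offset 4.
U+30C0 → 3-byte form E3 83 80 at offsets 0–2.
U+4EE77 → 4-byte form F1 8E B9 B7 at offsets 3–6.
Offset 4 falls in char 2's range; it's byte 2 of F1 8E B9 B7 = 0x8E.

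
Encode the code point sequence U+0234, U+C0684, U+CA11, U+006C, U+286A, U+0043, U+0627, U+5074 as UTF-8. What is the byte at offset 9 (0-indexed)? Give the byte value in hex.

0x6C

U+0234 → 2-byte form C8 B4 at offsets 0–1.
U+C0684 → 4-byte form F3 80 9A 84 at offsets 2–5.
U+CA11 → 3-byte form EC A8 91 at offsets 6–8.
U+006C → 1-byte form 6C at offsets 9–9.
Offset 9 falls in char 4's range; it's byte 1 of 6C = 0x6C.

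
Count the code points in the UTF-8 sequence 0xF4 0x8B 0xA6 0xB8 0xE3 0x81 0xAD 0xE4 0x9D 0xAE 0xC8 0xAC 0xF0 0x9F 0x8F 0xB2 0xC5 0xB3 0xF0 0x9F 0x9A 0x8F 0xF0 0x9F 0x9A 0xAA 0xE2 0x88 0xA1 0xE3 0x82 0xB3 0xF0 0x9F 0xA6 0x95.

Byte at offset 0: 0xF4 = 11110100 → 4-byte char (#1). Advance 4.
Byte at offset 4: 0xE3 = 11100011 → 3-byte char (#2). Advance 3.
Byte at offset 7: 0xE4 = 11100100 → 3-byte char (#3). Advance 3.
Byte at offset 10: 0xC8 = 11001000 → 2-byte char (#4). Advance 2.
Byte at offset 12: 0xF0 = 11110000 → 4-byte char (#5). Advance 4.
Byte at offset 16: 0xC5 = 11000101 → 2-byte char (#6). Advance 2.
Byte at offset 18: 0xF0 = 11110000 → 4-byte char (#7). Advance 4.
Byte at offset 22: 0xF0 = 11110000 → 4-byte char (#8). Advance 4.
Byte at offset 26: 0xE2 = 11100010 → 3-byte char (#9). Advance 3.
Byte at offset 29: 0xE3 = 11100011 → 3-byte char (#10). Advance 3.
Byte at offset 32: 0xF0 = 11110000 → 4-byte char (#11). Advance 4.
Reached end at offset 36 after 11 code points.

11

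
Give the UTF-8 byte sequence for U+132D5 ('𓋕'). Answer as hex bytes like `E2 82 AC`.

U+132D5 = 0x132D5 = 78549 decimal. In range U+10000–U+10FFFF → 4-byte form: 11110xxx 10xxxxxx 10xxxxxx 10xxxxxx.
Binary (21 bits): 000010011001011010101.
Split 3+6+6+6: 000 | 010011 | 001011 | 010101.
Byte 1: 11110000 = 0xF0.
Byte 2: 10010011 = 0x93.
Byte 3: 10001011 = 0x8B.
Byte 4: 10010101 = 0x95.

F0 93 8B 95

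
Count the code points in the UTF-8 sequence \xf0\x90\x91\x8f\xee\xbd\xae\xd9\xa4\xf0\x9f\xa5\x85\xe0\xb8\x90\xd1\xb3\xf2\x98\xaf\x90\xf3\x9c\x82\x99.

Byte at offset 0: 0xF0 = 11110000 → 4-byte char (#1). Advance 4.
Byte at offset 4: 0xEE = 11101110 → 3-byte char (#2). Advance 3.
Byte at offset 7: 0xD9 = 11011001 → 2-byte char (#3). Advance 2.
Byte at offset 9: 0xF0 = 11110000 → 4-byte char (#4). Advance 4.
Byte at offset 13: 0xE0 = 11100000 → 3-byte char (#5). Advance 3.
Byte at offset 16: 0xD1 = 11010001 → 2-byte char (#6). Advance 2.
Byte at offset 18: 0xF2 = 11110010 → 4-byte char (#7). Advance 4.
Byte at offset 22: 0xF3 = 11110011 → 4-byte char (#8). Advance 4.
Reached end at offset 26 after 8 code points.

8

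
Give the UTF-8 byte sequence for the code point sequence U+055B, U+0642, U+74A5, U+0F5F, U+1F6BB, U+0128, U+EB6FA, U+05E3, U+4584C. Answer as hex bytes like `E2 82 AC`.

U+055B: 2-byte form → D5 9B.
U+0642: 2-byte form → D9 82.
U+74A5: 3-byte form → E7 92 A5.
U+0F5F: 3-byte form → E0 BD 9F.
U+1F6BB: 4-byte form → F0 9F 9A BB.
U+0128: 2-byte form → C4 A8.
U+EB6FA: 4-byte form → F3 AB 9B BA.
U+05E3: 2-byte form → D7 A3.
U+4584C: 4-byte form → F1 85 A1 8C.
Concatenated (26 bytes): D5 9B D9 82 E7 92 A5 E0 BD 9F F0 9F 9A BB C4 A8 F3 AB 9B BA D7 A3 F1 85 A1 8C.

D5 9B D9 82 E7 92 A5 E0 BD 9F F0 9F 9A BB C4 A8 F3 AB 9B BA D7 A3 F1 85 A1 8C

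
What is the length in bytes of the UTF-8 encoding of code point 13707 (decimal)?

U+358B = 0x358B. UTF-8 uses 1 byte below 0x80, 2 below 0x800, 3 below 0x10000, 4 up to 0x10FFFF. 0x358B is in U+0800–U+FFFF → 3 bytes.

3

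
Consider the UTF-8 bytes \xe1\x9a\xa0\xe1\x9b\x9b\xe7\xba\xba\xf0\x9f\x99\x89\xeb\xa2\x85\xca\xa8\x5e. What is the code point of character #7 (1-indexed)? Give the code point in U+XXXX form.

Offset 0: leading byte 0xE1 = 11100001 → 3-byte char #1 = E1 9A A0.
Offset 3: leading byte 0xE1 = 11100001 → 3-byte char #2 = E1 9B 9B.
Offset 6: leading byte 0xE7 = 11100111 → 3-byte char #3 = E7 BA BA.
Offset 9: leading byte 0xF0 = 11110000 → 4-byte char #4 = F0 9F 99 89.
Offset 13: leading byte 0xEB = 11101011 → 3-byte char #5 = EB A2 85.
Offset 16: leading byte 0xCA = 11001010 → 2-byte char #6 = CA A8.
Offset 18: leading byte 0x5E = 01011110 → 1-byte char #7 = 5E.
Leading byte 0x5E = 01011110 matches 0xxxxxxx → 1-byte sequence.
Byte 1: 0x5E = 01011110, payload 1011110 (7 bits).
Concatenate: 1011110 = 0x5E (7 bits → U+005E).

U+005E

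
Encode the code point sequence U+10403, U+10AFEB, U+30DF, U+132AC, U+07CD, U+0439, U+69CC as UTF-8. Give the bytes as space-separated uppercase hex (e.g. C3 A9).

F0 90 90 83 F4 8A BF AB E3 83 9F F0 93 8A AC DF 8D D0 B9 E6 A7 8C

U+10403: 4-byte form → F0 90 90 83.
U+10AFEB: 4-byte form → F4 8A BF AB.
U+30DF: 3-byte form → E3 83 9F.
U+132AC: 4-byte form → F0 93 8A AC.
U+07CD: 2-byte form → DF 8D.
U+0439: 2-byte form → D0 B9.
U+69CC: 3-byte form → E6 A7 8C.
Concatenated (22 bytes): F0 90 90 83 F4 8A BF AB E3 83 9F F0 93 8A AC DF 8D D0 B9 E6 A7 8C.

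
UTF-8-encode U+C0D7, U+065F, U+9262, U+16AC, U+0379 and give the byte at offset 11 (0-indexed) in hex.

0xCD

U+C0D7 → 3-byte form EC 83 97 at offsets 0–2.
U+065F → 2-byte form D9 9F at offsets 3–4.
U+9262 → 3-byte form E9 89 A2 at offsets 5–7.
U+16AC → 3-byte form E1 9A AC at offsets 8–10.
U+0379 → 2-byte form CD B9 at offsets 11–12.
Offset 11 falls in char 5's range; it's byte 1 of CD B9 = 0xCD.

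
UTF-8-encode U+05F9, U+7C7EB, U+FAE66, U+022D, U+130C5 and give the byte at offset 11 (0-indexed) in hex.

0xAD

U+05F9 → 2-byte form D7 B9 at offsets 0–1.
U+7C7EB → 4-byte form F1 BC 9F AB at offsets 2–5.
U+FAE66 → 4-byte form F3 BA B9 A6 at offsets 6–9.
U+022D → 2-byte form C8 AD at offsets 10–11.
Offset 11 falls in char 4's range; it's byte 2 of C8 AD = 0xAD.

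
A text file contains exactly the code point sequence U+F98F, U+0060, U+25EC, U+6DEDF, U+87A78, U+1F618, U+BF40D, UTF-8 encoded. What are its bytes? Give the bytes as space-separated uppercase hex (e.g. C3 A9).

EF A6 8F 60 E2 97 AC F1 AD BB 9F F2 87 A9 B8 F0 9F 98 98 F2 BF 90 8D

U+F98F: 3-byte form → EF A6 8F.
U+0060: 1-byte form → 60.
U+25EC: 3-byte form → E2 97 AC.
U+6DEDF: 4-byte form → F1 AD BB 9F.
U+87A78: 4-byte form → F2 87 A9 B8.
U+1F618: 4-byte form → F0 9F 98 98.
U+BF40D: 4-byte form → F2 BF 90 8D.
Concatenated (23 bytes): EF A6 8F 60 E2 97 AC F1 AD BB 9F F2 87 A9 B8 F0 9F 98 98 F2 BF 90 8D.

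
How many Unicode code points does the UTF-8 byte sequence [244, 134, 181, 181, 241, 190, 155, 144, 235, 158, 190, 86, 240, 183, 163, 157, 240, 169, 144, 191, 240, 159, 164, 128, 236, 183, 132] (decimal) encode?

Byte at offset 0: 0xF4 = 11110100 → 4-byte char (#1). Advance 4.
Byte at offset 4: 0xF1 = 11110001 → 4-byte char (#2). Advance 4.
Byte at offset 8: 0xEB = 11101011 → 3-byte char (#3). Advance 3.
Byte at offset 11: 0x56 = 01010110 → 1-byte char (#4). Advance 1.
Byte at offset 12: 0xF0 = 11110000 → 4-byte char (#5). Advance 4.
Byte at offset 16: 0xF0 = 11110000 → 4-byte char (#6). Advance 4.
Byte at offset 20: 0xF0 = 11110000 → 4-byte char (#7). Advance 4.
Byte at offset 24: 0xEC = 11101100 → 3-byte char (#8). Advance 3.
Reached end at offset 27 after 8 code points.

8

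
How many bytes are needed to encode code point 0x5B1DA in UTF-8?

U+5B1DA = 0x5B1DA. UTF-8 uses 1 byte below 0x80, 2 below 0x800, 3 below 0x10000, 4 up to 0x10FFFF. 0x5B1DA is in U+10000–U+10FFFF → 4 bytes.

4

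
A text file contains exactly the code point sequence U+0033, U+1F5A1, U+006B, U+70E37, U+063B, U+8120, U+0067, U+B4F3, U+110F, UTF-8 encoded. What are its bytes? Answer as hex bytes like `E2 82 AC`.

33 F0 9F 96 A1 6B F1 B0 B8 B7 D8 BB E8 84 A0 67 EB 93 B3 E1 84 8F

U+0033: 1-byte form → 33.
U+1F5A1: 4-byte form → F0 9F 96 A1.
U+006B: 1-byte form → 6B.
U+70E37: 4-byte form → F1 B0 B8 B7.
U+063B: 2-byte form → D8 BB.
U+8120: 3-byte form → E8 84 A0.
U+0067: 1-byte form → 67.
U+B4F3: 3-byte form → EB 93 B3.
U+110F: 3-byte form → E1 84 8F.
Concatenated (22 bytes): 33 F0 9F 96 A1 6B F1 B0 B8 B7 D8 BB E8 84 A0 67 EB 93 B3 E1 84 8F.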